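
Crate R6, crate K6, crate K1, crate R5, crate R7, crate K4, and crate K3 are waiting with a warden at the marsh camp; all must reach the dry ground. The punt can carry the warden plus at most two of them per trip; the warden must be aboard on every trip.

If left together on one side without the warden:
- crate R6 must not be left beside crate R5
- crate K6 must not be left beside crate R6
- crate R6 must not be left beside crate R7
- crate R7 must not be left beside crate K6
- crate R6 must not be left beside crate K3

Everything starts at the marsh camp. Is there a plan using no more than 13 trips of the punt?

Yes — this plan uses 11 crossings (≤ 13):
1. Warden goes to the dry ground with crate K6 and crate R6.  [the marsh camp: crate K1, crate K3, crate K4, crate R5, crate R7 | the dry ground: crate K6, crate R6]
2. Warden goes back to the marsh camp with crate R6.  [the marsh camp: crate K1, crate K3, crate K4, crate R5, crate R6, crate R7 | the dry ground: crate K6]
3. Warden goes to the dry ground with crate K1 and crate R6.  [the marsh camp: crate K3, crate K4, crate R5, crate R7 | the dry ground: crate K1, crate K6, crate R6]
4. Warden goes back to the marsh camp with crate R6.  [the marsh camp: crate K3, crate K4, crate R5, crate R6, crate R7 | the dry ground: crate K1, crate K6]
5. Warden goes to the dry ground with crate R5 and crate R6.  [the marsh camp: crate K3, crate K4, crate R7 | the dry ground: crate K1, crate K6, crate R5, crate R6]
6. Warden goes back to the marsh camp with crate R6.  [the marsh camp: crate K3, crate K4, crate R6, crate R7 | the dry ground: crate K1, crate K6, crate R5]
7. Warden goes to the dry ground with crate K4 and crate R6.  [the marsh camp: crate K3, crate R7 | the dry ground: crate K1, crate K4, crate K6, crate R5, crate R6]
8. Warden goes back to the marsh camp with crate R6.  [the marsh camp: crate K3, crate R6, crate R7 | the dry ground: crate K1, crate K4, crate K6, crate R5]
9. Warden goes to the dry ground with crate K3 and crate R6.  [the marsh camp: crate R7 | the dry ground: crate K1, crate K3, crate K4, crate K6, crate R5, crate R6]
10. Warden goes back to the marsh camp with crate R6.  [the marsh camp: crate R6, crate R7 | the dry ground: crate K1, crate K3, crate K4, crate K6, crate R5]
11. Warden goes to the dry ground with crate R6 and crate R7.  [the marsh camp: — | the dry ground: crate K1, crate K3, crate K4, crate K6, crate R5, crate R6, crate R7]

Yes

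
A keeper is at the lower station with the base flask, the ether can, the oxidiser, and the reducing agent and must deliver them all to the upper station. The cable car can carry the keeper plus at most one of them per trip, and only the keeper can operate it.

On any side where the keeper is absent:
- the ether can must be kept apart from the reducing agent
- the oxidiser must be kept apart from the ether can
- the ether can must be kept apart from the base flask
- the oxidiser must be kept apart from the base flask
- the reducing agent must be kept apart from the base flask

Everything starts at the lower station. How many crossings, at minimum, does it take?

impossible

Whatever the first load, the items left behind include a forbidden pair without the keeper. No opening move is safe, so no plan exists.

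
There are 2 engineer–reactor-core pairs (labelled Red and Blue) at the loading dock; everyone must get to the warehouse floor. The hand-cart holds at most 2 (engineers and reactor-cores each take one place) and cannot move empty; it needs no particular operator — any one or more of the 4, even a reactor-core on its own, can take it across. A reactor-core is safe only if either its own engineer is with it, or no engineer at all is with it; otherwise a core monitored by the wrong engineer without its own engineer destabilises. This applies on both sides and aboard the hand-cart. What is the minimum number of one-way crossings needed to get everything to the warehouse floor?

5

Counting alone: each trip to the warehouse floor takes at most 2 across and each return brings at least 1 back, so after t trips out (and t−1 returns) at most 2t − (t−1) of the 4 are across; that first reaches 4 at t = 3, so at least 5 crossings are needed.
The plan below uses exactly 5 crossings, so it is optimal:
1. engineer Red and reactor-core Red cross → the warehouse floor.
2. engineer Red crosses ← the loading dock.
3. engineer Blue and engineer Red cross → the warehouse floor.
4. engineer Blue crosses ← the loading dock.
5. engineer Blue and reactor-core Blue cross → the warehouse floor.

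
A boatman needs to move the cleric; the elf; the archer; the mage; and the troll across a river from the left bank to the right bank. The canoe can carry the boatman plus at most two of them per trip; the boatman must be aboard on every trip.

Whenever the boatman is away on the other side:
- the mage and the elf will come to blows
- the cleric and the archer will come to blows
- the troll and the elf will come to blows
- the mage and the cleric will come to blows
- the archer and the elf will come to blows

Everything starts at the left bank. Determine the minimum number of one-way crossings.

Counting alone: the boatman can take at most 2 across per trip to the right bank, so moving all 5 needs at least 3 loaded trips out, with a return between consecutive ones — at least 5 crossings.
The safety rule pushes this higher. Following every safe sequence of crossings, the most of the 5 that can be at the right bank as the canoe arrives there on crossing 5 is 4 — never all 5.
So no plan with fewer than 7 crossings exists, and this one achieves 7:
1. Boatman goes to the right bank with the cleric and the elf.
2. Boatman goes back to the left bank alone.
3. Boatman goes to the right bank with the archer.
4. Boatman goes back to the left bank with the cleric and the elf.
5. Boatman goes to the right bank with the mage and the troll.
6. Boatman goes back to the left bank alone.
7. Boatman goes to the right bank with the cleric and the elf.

7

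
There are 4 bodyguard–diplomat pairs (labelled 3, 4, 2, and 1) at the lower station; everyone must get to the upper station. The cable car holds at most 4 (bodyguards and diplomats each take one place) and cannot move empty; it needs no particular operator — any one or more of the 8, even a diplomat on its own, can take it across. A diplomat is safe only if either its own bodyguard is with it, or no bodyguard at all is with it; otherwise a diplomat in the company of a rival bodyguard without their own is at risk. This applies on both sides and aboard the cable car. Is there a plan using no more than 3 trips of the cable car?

Counting alone: each trip to the upper station takes at most 4 across and each return brings at least 1 back, so after t trips out (and t−1 returns) at most 4t − (t−1) of the 8 are across; that first reaches 8 at t = 3, so at least 5 crossings are needed.
Since 3 < 5, 3 crossings cannot be enough. (The shortest complete plan in fact takes 5:)
1. bodyguard 3 and diplomat 3 cross → the upper station.
2. bodyguard 3 crosses ← the lower station.
3. bodyguard 1, bodyguard 2, bodyguard 3, and bodyguard 4 cross → the upper station.
4. diplomat 3 crosses ← the lower station.
5. diplomat 1, diplomat 2, diplomat 3, and diplomat 4 cross → the upper station.

No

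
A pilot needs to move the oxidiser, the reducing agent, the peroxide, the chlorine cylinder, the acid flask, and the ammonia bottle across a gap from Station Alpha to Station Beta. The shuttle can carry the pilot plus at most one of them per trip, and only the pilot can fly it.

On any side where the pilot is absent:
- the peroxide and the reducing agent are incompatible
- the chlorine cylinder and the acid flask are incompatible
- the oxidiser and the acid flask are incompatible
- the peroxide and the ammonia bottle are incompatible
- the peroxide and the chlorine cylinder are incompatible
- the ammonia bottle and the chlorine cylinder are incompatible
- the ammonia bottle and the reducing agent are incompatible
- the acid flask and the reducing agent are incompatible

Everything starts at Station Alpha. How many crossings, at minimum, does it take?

impossible

Whatever the first load, the items left behind include a forbidden pair without the pilot. No opening move is safe, so no plan exists.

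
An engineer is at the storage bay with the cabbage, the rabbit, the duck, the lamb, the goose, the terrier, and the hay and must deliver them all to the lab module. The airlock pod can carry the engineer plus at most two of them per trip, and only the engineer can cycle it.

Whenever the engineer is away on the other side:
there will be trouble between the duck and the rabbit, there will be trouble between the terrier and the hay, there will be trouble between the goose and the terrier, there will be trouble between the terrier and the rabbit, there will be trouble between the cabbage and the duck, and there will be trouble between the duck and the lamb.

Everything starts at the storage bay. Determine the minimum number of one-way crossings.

9

Counting alone: the engineer can take at most 2 across per trip to the lab module, so moving all 7 needs at least 4 loaded trips out, with a return between consecutive ones — at least 7 crossings.
The safety rule pushes this higher. Following every safe sequence of crossings, the most of the 7 that can be at the lab module as the airlock pod arrives there on crossing 7 is 6 — never all 7.
So no plan with fewer than 9 crossings exists, and this one achieves 9:
1. Engineer goes to the lab module with the duck and the terrier.  [the storage bay: the cabbage, the goose, the hay, the lamb, the rabbit | the lab module: the duck, the terrier]
2. Engineer goes back to the storage bay alone.  [the storage bay: the cabbage, the goose, the hay, the lamb, the rabbit | the lab module: the duck, the terrier]
3. Engineer goes to the lab module with the cabbage.  [the storage bay: the goose, the hay, the lamb, the rabbit | the lab module: the cabbage, the duck, the terrier]
4. Engineer goes back to the storage bay with the duck.  [the storage bay: the duck, the goose, the hay, the lamb, the rabbit | the lab module: the cabbage, the terrier]
5. Engineer goes to the lab module with the lamb and the rabbit.  [the storage bay: the duck, the goose, the hay | the lab module: the cabbage, the lamb, the rabbit, the terrier]
6. Engineer goes back to the storage bay with the terrier.  [the storage bay: the duck, the goose, the hay, the terrier | the lab module: the cabbage, the lamb, the rabbit]
7. Engineer goes to the lab module with the goose and the hay.  [the storage bay: the duck, the terrier | the lab module: the cabbage, the goose, the hay, the lamb, the rabbit]
8. Engineer goes back to the storage bay alone.  [the storage bay: the duck, the terrier | the lab module: the cabbage, the goose, the hay, the lamb, the rabbit]
9. Engineer goes to the lab module with the duck and the terrier.  [the storage bay: — | the lab module: the cabbage, the duck, the goose, the hay, the lamb, the rabbit, the terrier]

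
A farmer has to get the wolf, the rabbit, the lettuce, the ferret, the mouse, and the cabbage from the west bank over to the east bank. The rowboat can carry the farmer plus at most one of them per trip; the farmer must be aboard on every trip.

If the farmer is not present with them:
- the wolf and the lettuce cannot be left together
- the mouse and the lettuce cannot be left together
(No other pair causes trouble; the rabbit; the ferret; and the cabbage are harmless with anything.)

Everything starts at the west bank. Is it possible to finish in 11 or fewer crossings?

Counting alone: the farmer can take at most 1 across per trip to the east bank, so moving all 6 needs at least 6 loaded trips out, with a return between consecutive ones — at least 11 crossings.
The safety rule pushes this higher. Following every safe sequence of crossings, the most of the 6 that can be at the east bank as the rowboat arrives there on crossing 11 is 5 — never all 6.
So the move cannot be finished within 11 crossings. (The shortest complete plan takes 13:)
1. Farmer goes to the east bank with the lettuce.
2. Farmer goes back to the west bank alone.
3. Farmer goes to the east bank with the wolf.
4. Farmer goes back to the west bank with the lettuce.
5. Farmer goes to the east bank with the mouse.
6. Farmer goes back to the west bank alone.
7. Farmer goes to the east bank with the rabbit.
8. Farmer goes back to the west bank alone.
9. Farmer goes to the east bank with the ferret.
10. Farmer goes back to the west bank alone.
11. Farmer goes to the east bank with the cabbage.
12. Farmer goes back to the west bank alone.
13. Farmer goes to the east bank with the lettuce.

No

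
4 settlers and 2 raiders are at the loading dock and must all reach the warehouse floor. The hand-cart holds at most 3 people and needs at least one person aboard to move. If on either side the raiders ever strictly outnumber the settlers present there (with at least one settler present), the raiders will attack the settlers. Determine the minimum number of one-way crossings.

Counting alone: each trip to the warehouse floor takes at most 3 across and each return brings at least 1 back, so after t trips out (and t−1 returns) at most 3t − (t−1) of the 6 are across; that first reaches 6 at t = 3, so at least 5 crossings are needed.
The plan below uses exactly 5 crossings, so it is optimal:
1. 2 raiders → the warehouse floor.  (the loading dock: 4S 0R; the warehouse floor: 0S 2R)
2. 1 raider ← the loading dock.  (the loading dock: 4S 1R; the warehouse floor: 0S 1R)
3. 2 settlers and 1 raider → the warehouse floor.  (the loading dock: 2S 0R; the warehouse floor: 2S 2R)
4. 1 raider ← the loading dock.  (the loading dock: 2S 1R; the warehouse floor: 2S 1R)
5. 2 settlers and 1 raider → the warehouse floor.  (the loading dock: 0S 0R; the warehouse floor: 4S 2R)

5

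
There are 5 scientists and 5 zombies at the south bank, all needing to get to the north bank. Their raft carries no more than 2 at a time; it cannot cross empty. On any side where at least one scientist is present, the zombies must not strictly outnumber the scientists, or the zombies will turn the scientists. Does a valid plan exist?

No

Following every safe sequence of crossings from the start, the most of the 10 that can be at the north bank as the raft arrives there on crossings 1, 3, 5, 7 is 2, 3, 4, 5 respectively; the best ever achieved is 5 of 10.
From crossing 9 on, no configuration arises that was not already reachable earlier: only 13 distinct safe configurations (who is on which side, and where the raft is) can ever be reached, none of them has everyone across, and every continuation just revisits them. They are: 0 scientists + 0 zombies across (raft back at the start); 0 scientists + 1 zombie across (raft there); 0 scientists + 1 zombie across (raft back at the start); 0 scientists + 2 zombies across (raft there); 0 scientists + 2 zombies across (raft back at the start); 0 scientists + 3 zombies across (raft there); 0 scientists + 3 zombies across (raft back at the start); 0 scientists + 4 zombies across (raft there); 0 scientists + 4 zombies across (raft back at the start); 0 scientists + 5 zombies across (raft there); 1 scientist + 1 zombie across (raft there); 1 scientist + 1 zombie across (raft back at the start); 2 scientists + 2 zombies across (raft there). So no valid plan exists.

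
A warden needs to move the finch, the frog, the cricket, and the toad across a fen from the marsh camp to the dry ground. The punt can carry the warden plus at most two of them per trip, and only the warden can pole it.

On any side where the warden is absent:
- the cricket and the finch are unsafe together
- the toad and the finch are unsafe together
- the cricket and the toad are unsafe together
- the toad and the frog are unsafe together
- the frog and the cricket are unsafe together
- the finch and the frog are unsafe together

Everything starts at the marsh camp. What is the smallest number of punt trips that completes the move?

impossible

Whatever the first load, the items left behind include a forbidden pair without the warden. No opening move is safe, so no plan exists.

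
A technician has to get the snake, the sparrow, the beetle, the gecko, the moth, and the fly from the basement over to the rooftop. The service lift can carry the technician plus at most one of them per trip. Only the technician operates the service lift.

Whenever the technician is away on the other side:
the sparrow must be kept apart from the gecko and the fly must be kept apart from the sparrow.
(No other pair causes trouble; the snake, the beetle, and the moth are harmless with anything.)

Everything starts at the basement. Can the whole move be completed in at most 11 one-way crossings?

No

Counting alone: the technician can take at most 1 across per trip to the rooftop, so moving all 6 needs at least 6 loaded trips out, with a return between consecutive ones — at least 11 crossings.
The safety rule pushes this higher. Following every safe sequence of crossings, the most of the 6 that can be at the rooftop as the service lift arrives there on crossing 11 is 5 — never all 6.
So the move cannot be finished within 11 crossings. (The shortest complete plan takes 13:)
1. Technician goes to the rooftop with the sparrow.  [the basement: the beetle, the fly, the gecko, the moth, the snake | the rooftop: the sparrow]
2. Technician goes back to the basement alone.  [the basement: the beetle, the fly, the gecko, the moth, the snake | the rooftop: the sparrow]
3. Technician goes to the rooftop with the snake.  [the basement: the beetle, the fly, the gecko, the moth | the rooftop: the snake, the sparrow]
4. Technician goes back to the basement alone.  [the basement: the beetle, the fly, the gecko, the moth | the rooftop: the snake, the sparrow]
5. Technician goes to the rooftop with the beetle.  [the basement: the fly, the gecko, the moth | the rooftop: the beetle, the snake, the sparrow]
6. Technician goes back to the basement alone.  [the basement: the fly, the gecko, the moth | the rooftop: the beetle, the snake, the sparrow]
7. Technician goes to the rooftop with the gecko.  [the basement: the fly, the moth | the rooftop: the beetle, the gecko, the snake, the sparrow]
8. Technician goes back to the basement with the sparrow.  [the basement: the fly, the moth, the sparrow | the rooftop: the beetle, the gecko, the snake]
9. Technician goes to the rooftop with the fly.  [the basement: the moth, the sparrow | the rooftop: the beetle, the fly, the gecko, the snake]
10. Technician goes back to the basement alone.  [the basement: the moth, the sparrow | the rooftop: the beetle, the fly, the gecko, the snake]
11. Technician goes to the rooftop with the moth.  [the basement: the sparrow | the rooftop: the beetle, the fly, the gecko, the moth, the snake]
12. Technician goes back to the basement alone.  [the basement: the sparrow | the rooftop: the beetle, the fly, the gecko, the moth, the snake]
13. Technician goes to the rooftop with the sparrow.  [the basement: — | the rooftop: the beetle, the fly, the gecko, the moth, the snake, the sparrow]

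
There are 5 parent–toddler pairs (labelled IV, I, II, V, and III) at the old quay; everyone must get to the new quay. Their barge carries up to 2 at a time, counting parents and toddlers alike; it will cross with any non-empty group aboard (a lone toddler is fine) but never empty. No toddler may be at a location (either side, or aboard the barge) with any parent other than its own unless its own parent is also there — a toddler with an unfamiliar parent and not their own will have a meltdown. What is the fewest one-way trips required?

Following every safe sequence of crossings from the start, the most of the 10 that can be at the new quay as the barge arrives there on crossings 1, 3, 5, 7 is 2, 3, 4, 5 respectively; the best ever achieved is 5 of 10.
From crossing 9 on, no configuration arises that was not already reachable earlier: only 82 distinct safe configurations (who is on which side, and where the barge is) can ever be reached, none of them has everyone across, and every continuation just revisits them. So no valid plan exists.

impossible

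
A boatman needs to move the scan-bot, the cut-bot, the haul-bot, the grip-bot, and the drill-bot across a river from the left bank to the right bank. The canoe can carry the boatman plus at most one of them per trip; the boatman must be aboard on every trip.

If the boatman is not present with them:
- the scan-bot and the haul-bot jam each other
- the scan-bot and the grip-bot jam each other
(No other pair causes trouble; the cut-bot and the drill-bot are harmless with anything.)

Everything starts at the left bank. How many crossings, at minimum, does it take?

11

Counting alone: the boatman can take at most 1 across per trip to the right bank, so moving all 5 needs at least 5 loaded trips out, with a return between consecutive ones — at least 9 crossings.
The safety rule pushes this higher. Following every safe sequence of crossings, the most of the 5 that can be at the right bank as the canoe arrives there on crossing 9 is 4 — never all 5.
So no plan with fewer than 11 crossings exists, and this one achieves 11:
1. Boatman goes to the right bank with the scan-bot.  [the left bank: the cut-bot, the drill-bot, the grip-bot, the haul-bot | the right bank: the scan-bot]
2. Boatman goes back to the left bank alone.  [the left bank: the cut-bot, the drill-bot, the grip-bot, the haul-bot | the right bank: the scan-bot]
3. Boatman goes to the right bank with the cut-bot.  [the left bank: the drill-bot, the grip-bot, the haul-bot | the right bank: the cut-bot, the scan-bot]
4. Boatman goes back to the left bank alone.  [the left bank: the drill-bot, the grip-bot, the haul-bot | the right bank: the cut-bot, the scan-bot]
5. Boatman goes to the right bank with the haul-bot.  [the left bank: the drill-bot, the grip-bot | the right bank: the cut-bot, the haul-bot, the scan-bot]
6. Boatman goes back to the left bank with the scan-bot.  [the left bank: the drill-bot, the grip-bot, the scan-bot | the right bank: the cut-bot, the haul-bot]
7. Boatman goes to the right bank with the grip-bot.  [the left bank: the drill-bot, the scan-bot | the right bank: the cut-bot, the grip-bot, the haul-bot]
8. Boatman goes back to the left bank alone.  [the left bank: the drill-bot, the scan-bot | the right bank: the cut-bot, the grip-bot, the haul-bot]
9. Boatman goes to the right bank with the drill-bot.  [the left bank: the scan-bot | the right bank: the cut-bot, the drill-bot, the grip-bot, the haul-bot]
10. Boatman goes back to the left bank alone.  [the left bank: the scan-bot | the right bank: the cut-bot, the drill-bot, the grip-bot, the haul-bot]
11. Boatman goes to the right bank with the scan-bot.  [the left bank: — | the right bank: the cut-bot, the drill-bot, the grip-bot, the haul-bot, the scan-bot]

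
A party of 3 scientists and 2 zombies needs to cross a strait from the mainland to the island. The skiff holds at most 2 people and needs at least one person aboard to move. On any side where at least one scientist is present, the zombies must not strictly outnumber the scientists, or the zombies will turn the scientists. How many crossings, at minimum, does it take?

Counting alone: each trip to the island takes at most 2 across and each return brings at least 1 back, so after t trips out (and t−1 returns) at most 2t − (t−1) of the 5 are across; that first reaches 5 at t = 4, so at least 7 crossings are needed.
The plan below uses exactly 7 crossings, so it is optimal:
1. 2 zombies → the island.  (the mainland: 3S 0Z; the island: 0S 2Z)
2. 1 zombie ← the mainland.  (the mainland: 3S 1Z; the island: 0S 1Z)
3. 2 scientists → the island.  (the mainland: 1S 1Z; the island: 2S 1Z)
4. 1 scientist ← the mainland.  (the mainland: 2S 1Z; the island: 1S 1Z)
5. 1 scientist and 1 zombie → the island.  (the mainland: 1S 0Z; the island: 2S 2Z)
6. 1 zombie ← the mainland.  (the mainland: 1S 1Z; the island: 2S 1Z)
7. 1 scientist and 1 zombie → the island.  (the mainland: 0S 0Z; the island: 3S 2Z)

7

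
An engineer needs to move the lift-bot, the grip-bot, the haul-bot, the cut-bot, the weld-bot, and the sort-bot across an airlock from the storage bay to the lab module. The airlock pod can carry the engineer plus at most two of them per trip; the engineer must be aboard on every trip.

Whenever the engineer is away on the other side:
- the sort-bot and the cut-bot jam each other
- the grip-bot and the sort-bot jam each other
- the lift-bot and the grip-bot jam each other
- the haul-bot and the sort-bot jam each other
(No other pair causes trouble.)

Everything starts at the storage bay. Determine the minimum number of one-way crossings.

7

Counting alone: the engineer can take at most 2 across per trip to the lab module, so moving all 6 needs at least 3 loaded trips out, with a return between consecutive ones — at least 5 crossings.
The safety rule pushes this higher. Following every safe sequence of crossings, the most of the 6 that can be at the lab module as the airlock pod arrives there on crossing 5 is 5 — never all 6.
So no plan with fewer than 7 crossings exists, and this one achieves 7:
1. Engineer goes to the lab module with the lift-bot and the sort-bot.
2. Engineer goes back to the storage bay alone.
3. Engineer goes to the lab module with the weld-bot.
4. Engineer goes back to the storage bay alone.
5. Engineer goes to the lab module with the cut-bot and the haul-bot.
6. Engineer goes back to the storage bay with the sort-bot.
7. Engineer goes to the lab module with the grip-bot and the sort-bot.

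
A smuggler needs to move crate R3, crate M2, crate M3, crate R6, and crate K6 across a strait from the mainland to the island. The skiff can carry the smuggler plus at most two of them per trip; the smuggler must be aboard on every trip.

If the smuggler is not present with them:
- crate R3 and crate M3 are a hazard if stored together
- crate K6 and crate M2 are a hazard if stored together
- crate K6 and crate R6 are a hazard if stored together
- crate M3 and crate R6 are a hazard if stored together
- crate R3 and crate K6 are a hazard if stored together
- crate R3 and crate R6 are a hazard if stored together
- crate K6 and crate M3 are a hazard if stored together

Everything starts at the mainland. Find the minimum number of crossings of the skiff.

impossible

Whatever the first load, the items left behind include a forbidden pair without the smuggler. No opening move is safe, so no plan exists.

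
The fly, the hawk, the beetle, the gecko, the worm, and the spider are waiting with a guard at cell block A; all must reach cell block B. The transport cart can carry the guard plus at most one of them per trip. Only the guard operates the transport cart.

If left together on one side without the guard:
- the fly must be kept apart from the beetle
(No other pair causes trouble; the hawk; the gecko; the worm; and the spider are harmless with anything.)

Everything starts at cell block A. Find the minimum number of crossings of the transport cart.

Counting alone: the guard can take at most 1 across per trip to cell block B, so moving all 6 needs at least 6 loaded trips out, with a return between consecutive ones — at least 11 crossings.
The plan below uses exactly 11 crossings, so it is optimal:
1. Guard goes to cell block B with the fly.
2. Guard goes back to cell block A alone.
3. Guard goes to cell block B with the hawk.
4. Guard goes back to cell block A alone.
5. Guard goes to cell block B with the gecko.
6. Guard goes back to cell block A alone.
7. Guard goes to cell block B with the worm.
8. Guard goes back to cell block A alone.
9. Guard goes to cell block B with the spider.
10. Guard goes back to cell block A alone.
11. Guard goes to cell block B with the beetle.

11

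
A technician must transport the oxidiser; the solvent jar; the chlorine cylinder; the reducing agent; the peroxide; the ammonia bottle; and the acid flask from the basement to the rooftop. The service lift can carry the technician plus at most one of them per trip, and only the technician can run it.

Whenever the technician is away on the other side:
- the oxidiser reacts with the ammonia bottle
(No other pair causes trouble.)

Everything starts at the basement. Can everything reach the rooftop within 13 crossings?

Yes

Yes — this plan uses 13 crossings (≤ 13):
1. Technician goes to the rooftop with the oxidiser.
2. Technician goes back to the basement alone.
3. Technician goes to the rooftop with the solvent jar.
4. Technician goes back to the basement alone.
5. Technician goes to the rooftop with the chlorine cylinder.
6. Technician goes back to the basement alone.
7. Technician goes to the rooftop with the reducing agent.
8. Technician goes back to the basement alone.
9. Technician goes to the rooftop with the peroxide.
10. Technician goes back to the basement alone.
11. Technician goes to the rooftop with the acid flask.
12. Technician goes back to the basement alone.
13. Technician goes to the rooftop with the ammonia bottle.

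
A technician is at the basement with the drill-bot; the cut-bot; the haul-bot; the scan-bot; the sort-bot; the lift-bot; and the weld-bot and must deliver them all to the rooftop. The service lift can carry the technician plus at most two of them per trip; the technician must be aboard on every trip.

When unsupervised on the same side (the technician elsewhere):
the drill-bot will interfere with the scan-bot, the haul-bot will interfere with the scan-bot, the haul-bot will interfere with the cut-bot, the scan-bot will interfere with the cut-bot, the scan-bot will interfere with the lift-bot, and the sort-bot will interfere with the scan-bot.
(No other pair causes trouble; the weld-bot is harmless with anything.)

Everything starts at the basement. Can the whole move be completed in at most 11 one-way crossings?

Yes

Yes — this plan uses 11 crossings (≤ 11):
1. Technician goes to the rooftop with the cut-bot and the scan-bot.  [the basement: the drill-bot, the haul-bot, the lift-bot, the sort-bot, the weld-bot | the rooftop: the cut-bot, the scan-bot]
2. Technician goes back to the basement with the cut-bot.  [the basement: the cut-bot, the drill-bot, the haul-bot, the lift-bot, the sort-bot, the weld-bot | the rooftop: the scan-bot]
3. Technician goes to the rooftop with the cut-bot and the drill-bot.  [the basement: the haul-bot, the lift-bot, the sort-bot, the weld-bot | the rooftop: the cut-bot, the drill-bot, the scan-bot]
4. Technician goes back to the basement with the scan-bot.  [the basement: the haul-bot, the lift-bot, the scan-bot, the sort-bot, the weld-bot | the rooftop: the cut-bot, the drill-bot]
5. Technician goes to the rooftop with the scan-bot and the sort-bot.  [the basement: the haul-bot, the lift-bot, the weld-bot | the rooftop: the cut-bot, the drill-bot, the scan-bot, the sort-bot]
6. Technician goes back to the basement with the scan-bot.  [the basement: the haul-bot, the lift-bot, the scan-bot, the weld-bot | the rooftop: the cut-bot, the drill-bot, the sort-bot]
7. Technician goes to the rooftop with the haul-bot and the lift-bot.  [the basement: the scan-bot, the weld-bot | the rooftop: the cut-bot, the drill-bot, the haul-bot, the lift-bot, the sort-bot]
8. Technician goes back to the basement with the cut-bot.  [the basement: the cut-bot, the scan-bot, the weld-bot | the rooftop: the drill-bot, the haul-bot, the lift-bot, the sort-bot]
9. Technician goes to the rooftop with the cut-bot and the weld-bot.  [the basement: the scan-bot | the rooftop: the cut-bot, the drill-bot, the haul-bot, the lift-bot, the sort-bot, the weld-bot]
10. Technician goes back to the basement with the cut-bot.  [the basement: the cut-bot, the scan-bot | the rooftop: the drill-bot, the haul-bot, the lift-bot, the sort-bot, the weld-bot]
11. Technician goes to the rooftop with the cut-bot and the scan-bot.  [the basement: — | the rooftop: the cut-bot, the drill-bot, the haul-bot, the lift-bot, the scan-bot, the sort-bot, the weld-bot]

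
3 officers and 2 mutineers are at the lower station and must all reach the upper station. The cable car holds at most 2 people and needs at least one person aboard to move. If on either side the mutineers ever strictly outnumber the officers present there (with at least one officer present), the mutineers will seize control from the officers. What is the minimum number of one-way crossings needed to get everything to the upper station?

Counting alone: each trip to the upper station takes at most 2 across and each return brings at least 1 back, so after t trips out (and t−1 returns) at most 2t − (t−1) of the 5 are across; that first reaches 5 at t = 4, so at least 7 crossings are needed.
The plan below uses exactly 7 crossings, so it is optimal:
1. 2 mutineers → the upper station.  (the lower station: 3O 0M; the upper station: 0O 2M)
2. 1 mutineer ← the lower station.  (the lower station: 3O 1M; the upper station: 0O 1M)
3. 2 officers → the upper station.  (the lower station: 1O 1M; the upper station: 2O 1M)
4. 1 officer ← the lower station.  (the lower station: 2O 1M; the upper station: 1O 1M)
5. 1 officer and 1 mutineer → the upper station.  (the lower station: 1O 0M; the upper station: 2O 2M)
6. 1 mutineer ← the lower station.  (the lower station: 1O 1M; the upper station: 2O 1M)
7. 1 officer and 1 mutineer → the upper station.  (the lower station: 0O 0M; the upper station: 3O 2M)

7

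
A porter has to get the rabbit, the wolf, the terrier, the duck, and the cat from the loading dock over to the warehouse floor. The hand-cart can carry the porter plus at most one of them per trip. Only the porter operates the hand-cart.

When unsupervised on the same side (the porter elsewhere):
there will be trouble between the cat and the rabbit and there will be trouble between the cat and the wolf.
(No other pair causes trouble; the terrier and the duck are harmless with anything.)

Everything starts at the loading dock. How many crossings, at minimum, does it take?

Counting alone: the porter can take at most 1 across per trip to the warehouse floor, so moving all 5 needs at least 5 loaded trips out, with a return between consecutive ones — at least 9 crossings.
The safety rule pushes this higher. Following every safe sequence of crossings, the most of the 5 that can be at the warehouse floor as the hand-cart arrives there on crossing 9 is 4 — never all 5.
So no plan with fewer than 11 crossings exists, and this one achieves 11:
1. Porter goes to the warehouse floor with the cat.
2. Porter goes back to the loading dock alone.
3. Porter goes to the warehouse floor with the rabbit.
4. Porter goes back to the loading dock with the cat.
5. Porter goes to the warehouse floor with the wolf.
6. Porter goes back to the loading dock alone.
7. Porter goes to the warehouse floor with the terrier.
8. Porter goes back to the loading dock alone.
9. Porter goes to the warehouse floor with the duck.
10. Porter goes back to the loading dock alone.
11. Porter goes to the warehouse floor with the cat.

11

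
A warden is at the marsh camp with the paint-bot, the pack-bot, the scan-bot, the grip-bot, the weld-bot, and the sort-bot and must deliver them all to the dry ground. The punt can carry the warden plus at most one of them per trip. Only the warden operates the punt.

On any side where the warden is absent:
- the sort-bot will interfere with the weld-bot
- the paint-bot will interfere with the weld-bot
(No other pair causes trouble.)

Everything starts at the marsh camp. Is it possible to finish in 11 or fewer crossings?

Counting alone: the warden can take at most 1 across per trip to the dry ground, so moving all 6 needs at least 6 loaded trips out, with a return between consecutive ones — at least 11 crossings.
The safety rule pushes this higher. Following every safe sequence of crossings, the most of the 6 that can be at the dry ground as the punt arrives there on crossing 11 is 5 — never all 6.
So the move cannot be finished within 11 crossings. (The shortest complete plan takes 13:)
1. Warden goes to the dry ground with the weld-bot.  [the marsh camp: the grip-bot, the pack-bot, the paint-bot, the scan-bot, the sort-bot | the dry ground: the weld-bot]
2. Warden goes back to the marsh camp alone.  [the marsh camp: the grip-bot, the pack-bot, the paint-bot, the scan-bot, the sort-bot | the dry ground: the weld-bot]
3. Warden goes to the dry ground with the paint-bot.  [the marsh camp: the grip-bot, the pack-bot, the scan-bot, the sort-bot | the dry ground: the paint-bot, the weld-bot]
4. Warden goes back to the marsh camp with the weld-bot.  [the marsh camp: the grip-bot, the pack-bot, the scan-bot, the sort-bot, the weld-bot | the dry ground: the paint-bot]
5. Warden goes to the dry ground with the sort-bot.  [the marsh camp: the grip-bot, the pack-bot, the scan-bot, the weld-bot | the dry ground: the paint-bot, the sort-bot]
6. Warden goes back to the marsh camp alone.  [the marsh camp: the grip-bot, the pack-bot, the scan-bot, the weld-bot | the dry ground: the paint-bot, the sort-bot]
7. Warden goes to the dry ground with the pack-bot.  [the marsh camp: the grip-bot, the scan-bot, the weld-bot | the dry ground: the pack-bot, the paint-bot, the sort-bot]
8. Warden goes back to the marsh camp alone.  [the marsh camp: the grip-bot, the scan-bot, the weld-bot | the dry ground: the pack-bot, the paint-bot, the sort-bot]
9. Warden goes to the dry ground with the scan-bot.  [the marsh camp: the grip-bot, the weld-bot | the dry ground: the pack-bot, the paint-bot, the scan-bot, the sort-bot]
10. Warden goes back to the marsh camp alone.  [the marsh camp: the grip-bot, the weld-bot | the dry ground: the pack-bot, the paint-bot, the scan-bot, the sort-bot]
11. Warden goes to the dry ground with the grip-bot.  [the marsh camp: the weld-bot | the dry ground: the grip-bot, the pack-bot, the paint-bot, the scan-bot, the sort-bot]
12. Warden goes back to the marsh camp alone.  [the marsh camp: the weld-bot | the dry ground: the grip-bot, the pack-bot, the paint-bot, the scan-bot, the sort-bot]
13. Warden goes to the dry ground with the weld-bot.  [the marsh camp: — | the dry ground: the grip-bot, the pack-bot, the paint-bot, the scan-bot, the sort-bot, the weld-bot]

No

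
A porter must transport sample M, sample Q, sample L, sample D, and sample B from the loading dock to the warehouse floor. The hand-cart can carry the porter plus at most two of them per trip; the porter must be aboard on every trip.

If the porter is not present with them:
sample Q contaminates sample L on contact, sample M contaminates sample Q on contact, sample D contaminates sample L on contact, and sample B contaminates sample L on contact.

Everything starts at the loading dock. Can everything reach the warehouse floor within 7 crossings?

Yes — this plan uses 5 crossings (≤ 7):
1. Porter goes to the warehouse floor with sample L and sample M.  [the loading dock: sample B, sample D, sample Q | the warehouse floor: sample L, sample M]
2. Porter goes back to the loading dock alone.  [the loading dock: sample B, sample D, sample Q | the warehouse floor: sample L, sample M]
3. Porter goes to the warehouse floor with sample B and sample D.  [the loading dock: sample Q | the warehouse floor: sample B, sample D, sample L, sample M]
4. Porter goes back to the loading dock with sample L.  [the loading dock: sample L, sample Q | the warehouse floor: sample B, sample D, sample M]
5. Porter goes to the warehouse floor with sample L and sample Q.  [the loading dock: — | the warehouse floor: sample B, sample D, sample L, sample M, sample Q]

Yes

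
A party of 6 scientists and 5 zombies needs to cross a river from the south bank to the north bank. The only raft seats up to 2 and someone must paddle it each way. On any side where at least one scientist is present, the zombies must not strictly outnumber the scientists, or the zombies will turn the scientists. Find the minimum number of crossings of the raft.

19

Counting alone: each trip to the north bank takes at most 2 across and each return brings at least 1 back, so after t trips out (and t−1 returns) at most 2t − (t−1) of the 11 are across; that first reaches 11 at t = 10, so at least 19 crossings are needed.
The plan below uses exactly 19 crossings, so it is optimal:
1. 2 zombies → the north bank.  (the south bank: 6S 3Z; the north bank: 0S 2Z)
2. 1 zombie ← the south bank.  (the south bank: 6S 4Z; the north bank: 0S 1Z)
3. 2 zombies → the north bank.  (the south bank: 6S 2Z; the north bank: 0S 3Z)
4. 1 zombie ← the south bank.  (the south bank: 6S 3Z; the north bank: 0S 2Z)
5. 2 scientists → the north bank.  (the south bank: 4S 3Z; the north bank: 2S 2Z)
6. 1 zombie ← the south bank.  (the south bank: 4S 4Z; the north bank: 2S 1Z)
7. 1 scientist and 1 zombie → the north bank.  (the south bank: 3S 3Z; the north bank: 3S 2Z)
8. 1 scientist ← the south bank.  (the south bank: 4S 3Z; the north bank: 2S 2Z)
9. 1 scientist and 1 zombie → the north bank.  (the south bank: 3S 2Z; the north bank: 3S 3Z)
10. 1 zombie ← the south bank.  (the south bank: 3S 3Z; the north bank: 3S 2Z)
11. 1 scientist and 1 zombie → the north bank.  (the south bank: 2S 2Z; the north bank: 4S 3Z)
12. 1 scientist ← the south bank.  (the south bank: 3S 2Z; the north bank: 3S 3Z)
13. 1 scientist and 1 zombie → the north bank.  (the south bank: 2S 1Z; the north bank: 4S 4Z)
14. 1 zombie ← the south bank.  (the south bank: 2S 2Z; the north bank: 4S 3Z)
15. 1 scientist and 1 zombie → the north bank.  (the south bank: 1S 1Z; the north bank: 5S 4Z)
16. 1 scientist ← the south bank.  (the south bank: 2S 1Z; the north bank: 4S 4Z)
17. 1 scientist and 1 zombie → the north bank.  (the south bank: 1S 0Z; the north bank: 5S 5Z)
18. 1 zombie ← the south bank.  (the south bank: 1S 1Z; the north bank: 5S 4Z)
19. 1 scientist and 1 zombie → the north bank.  (the south bank: 0S 0Z; the north bank: 6S 5Z)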